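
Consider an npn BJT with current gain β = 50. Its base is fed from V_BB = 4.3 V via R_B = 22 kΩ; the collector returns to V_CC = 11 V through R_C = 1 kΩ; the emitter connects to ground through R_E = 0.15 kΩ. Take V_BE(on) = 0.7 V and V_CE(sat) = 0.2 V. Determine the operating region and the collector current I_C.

active; I_C ≈ 6.1 mA

Assume active. Base-emitter loop: I_B = (V_BB − V_BE)/(R_B + (β+1)R_E) = (4.3 − 0.7)/(22 + 51×0.15) = 0.121 mA.
I_C = β·I_B = 50×0.121 = 6.07 mA.
V_CE = V_CC − I_C·R_C − I_E·R_E = 11 − 6.07×1 − 6.19×0.15 = 4 V > V_CE(sat), so the active-region assumption holds.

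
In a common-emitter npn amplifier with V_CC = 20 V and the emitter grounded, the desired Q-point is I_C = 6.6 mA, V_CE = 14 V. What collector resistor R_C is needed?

R_C ≈ 0.91 kΩ

Collector loop: V_CC = I_C·R_C + V_CE.
R_C = (V_CC − V_CE)/I_C = (20 − 14)/6.6 = 0.909 kΩ.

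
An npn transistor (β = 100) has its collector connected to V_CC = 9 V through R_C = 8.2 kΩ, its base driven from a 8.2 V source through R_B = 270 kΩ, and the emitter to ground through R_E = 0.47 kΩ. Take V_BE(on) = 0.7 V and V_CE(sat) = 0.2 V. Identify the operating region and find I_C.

saturation; I_C ≈ 1 mA

Assume active: I_B = (8.2 − 0.7)/(270 + 101×0.47) = 0.0236 mA, I_C = β·I_B = 2.36 mA.
Then V_CE = 9 − 2.36×8.2 − 2.39×0.47 = -11.5 V < 0.2 V — the active assumption fails.
Re-solve with V_CE = 0.2 V. KCL at the emitter: V_E/R_E = (V_BB−0.7−V_E)/R_B + (V_CC−0.2−V_E)/R_C, giving V_E = 0.489 V.
I_C = (V_CC − 0.2 − V_E)/R_C = (8.8 − 0.489)/8.2 = 1.01 mA.
Check: I_B = (7.5 − 0.489)/270 = 0.026 mA, and β·I_B = 2.6 mA > I_C, confirming saturation.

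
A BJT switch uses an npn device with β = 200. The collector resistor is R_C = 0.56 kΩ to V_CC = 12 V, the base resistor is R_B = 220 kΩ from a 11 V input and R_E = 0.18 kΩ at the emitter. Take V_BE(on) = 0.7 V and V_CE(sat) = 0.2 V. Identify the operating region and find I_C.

active; I_C ≈ 8 mA

Assume active. Base-emitter loop: I_B = (V_BB − V_BE)/(R_B + (β+1)R_E) = (11 − 0.7)/(220 + 201×0.18) = 0.0402 mA.
I_C = β·I_B = 200×0.0402 = 8.04 mA.
V_CE = V_CC − I_C·R_C − I_E·R_E = 12 − 8.04×0.56 − 8.08×0.18 = 6.04 V > V_CE(sat), so the active-region assumption holds.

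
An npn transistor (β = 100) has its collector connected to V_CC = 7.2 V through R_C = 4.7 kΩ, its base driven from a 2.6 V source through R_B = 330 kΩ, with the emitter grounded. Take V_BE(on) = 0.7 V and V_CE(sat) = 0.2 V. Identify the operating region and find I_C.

Assume active. Base-emitter loop: I_B = (V_BB − V_BE)/R_B = (2.6 − 0.7)/330 = 0.00576 mA.
I_C = β·I_B = 100×0.00576 = 0.576 mA.
V_CE = V_CC − I_C·R_C = 7.2 − 0.576×4.7 = 4.49 V > V_CE(sat), so the active-region assumption holds.

active; I_C ≈ 0.58 mA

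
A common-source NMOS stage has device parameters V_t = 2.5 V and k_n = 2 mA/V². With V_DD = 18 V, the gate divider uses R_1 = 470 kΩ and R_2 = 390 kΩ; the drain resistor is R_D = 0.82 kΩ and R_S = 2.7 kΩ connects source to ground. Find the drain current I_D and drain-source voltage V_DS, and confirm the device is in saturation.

I_D ≈ 1.6 mA, V_DS ≈ 12 V

V_G = V_DD·R_2/(R_1+R_2) = 18×390/860 = 8.16 V.
Assume saturation: I_D = (k_n/2)(V_GS − V_t)² with V_GS = V_G − I_D·R_S = 8.16 − 2.7·I_D.
Substituting gives 7.29·I_D² − 31.6·I_D + 32.1 = 0, with roots I_D = 1.63 or 2.71 mA.
The root I_D = 2.71 mA gives V_GS = 0.855 V ≤ V_t, so take I_D = 1.63 mA.
Then V_GS = 3.77 V and V_DS = V_DD − I_D(R_D+R_S) = 18 − 1.63×3.52 = 12.3 V.
Saturation requires V_DS ≥ V_GS − V_t = 1.27 V; 12.3 ≥ 1.27 ✓.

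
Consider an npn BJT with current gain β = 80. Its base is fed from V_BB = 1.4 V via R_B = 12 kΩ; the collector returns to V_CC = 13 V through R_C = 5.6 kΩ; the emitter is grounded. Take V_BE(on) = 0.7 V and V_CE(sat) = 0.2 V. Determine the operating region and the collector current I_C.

saturation; I_C ≈ 2.3 mA

Assume active: I_B = (1.4 − 0.7)/12 = 0.0583 mA, giving I_C = β·I_B = 4.67 mA.
But then V_CE = 13 − 4.67×5.6 = -13.1 V < V_CE(sat) = 0.2 V — impossible in the active region.
So the transistor is saturated. With V_CE = 0.2 V, I_C = (V_CC − 0.2)/R_C = 12.8/5.6 = 2.29 mA.
Check: β·I_B = 4.67 mA > I_C = 2.29 mA, confirming saturation.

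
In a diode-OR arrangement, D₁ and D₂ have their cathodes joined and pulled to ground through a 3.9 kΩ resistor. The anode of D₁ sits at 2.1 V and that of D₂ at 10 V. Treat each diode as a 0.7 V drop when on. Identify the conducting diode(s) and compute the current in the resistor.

Only D₂ conducts; I_R ≈ 2.4 mA

Assume both conduct. Then node N would need to be at both 2.1−0.7 = 1.4 V and 10−0.7 = 9.3 V, which is impossible.
Assume only D₂ conducts: V_N = 10 − 0.7 = 9.3 V, so I_R = 9.3/3.9 = 2.38 mA.
Check D₁: its anode-to-cathode voltage is 2.1 − 9.3 = -7.2 V < 0.7 V, so it is off. The assumption is consistent.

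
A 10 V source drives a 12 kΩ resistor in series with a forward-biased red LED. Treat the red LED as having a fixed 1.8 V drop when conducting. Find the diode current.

KVL around the loop: 10 = V_D + I·R = 1.8 + I × 12 kΩ.
So I = (10 − 1.8) / 12 kΩ = 8.2 / 12 = 0.683 mA.

I ≈ 0.68 mA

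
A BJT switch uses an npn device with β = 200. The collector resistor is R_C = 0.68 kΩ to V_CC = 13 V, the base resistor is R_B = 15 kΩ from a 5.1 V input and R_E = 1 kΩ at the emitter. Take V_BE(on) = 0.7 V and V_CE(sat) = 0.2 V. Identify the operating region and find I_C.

Assume active. Base-emitter loop: I_B = (V_BB − V_BE)/(R_B + (β+1)R_E) = (5.1 − 0.7)/(15 + 201×1) = 0.0204 mA.
I_C = β·I_B = 200×0.0204 = 4.07 mA.
V_CE = V_CC − I_C·R_C − I_E·R_E = 13 − 4.07×0.68 − 4.09×1 = 6.14 V > V_CE(sat), so the active-region assumption holds.

active; I_C ≈ 4.1 mA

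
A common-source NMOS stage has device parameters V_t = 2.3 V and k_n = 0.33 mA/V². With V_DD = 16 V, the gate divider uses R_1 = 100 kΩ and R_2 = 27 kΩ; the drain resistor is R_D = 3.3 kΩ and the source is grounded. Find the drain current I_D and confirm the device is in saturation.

V_G = V_DD·R_2/(R_1+R_2) = 16×27/127 = 3.4 V. With the source grounded, V_GS = V_G = 3.4 V.
Assume saturation: I_D = (k_n/2)(V_GS − V_t)² = (0.33/2)×(3.4 − 2.3)² = 0.165×1.1² = 0.2 mA.
V_DS = V_DD − I_D·R_D = 16 − 0.2×3.3 = 15.3 V.
Saturation requires V_DS ≥ V_GS − V_t = 1.1 V; 15.3 ≥ 1.1 ✓.

I_D ≈ 0.2 mA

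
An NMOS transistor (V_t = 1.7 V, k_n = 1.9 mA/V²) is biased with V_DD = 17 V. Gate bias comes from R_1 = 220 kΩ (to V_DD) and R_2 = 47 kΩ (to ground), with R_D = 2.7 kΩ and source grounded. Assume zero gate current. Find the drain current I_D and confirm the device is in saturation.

I_D ≈ 1.6 mA

V_G = V_DD·R_2/(R_1+R_2) = 17×47/267 = 2.99 V. With the source grounded, V_GS = V_G = 2.99 V.
Assume saturation: I_D = (k_n/2)(V_GS − V_t)² = (1.9/2)×(2.99 − 1.7)² = 0.95×1.29² = 1.59 mA.
V_DS = V_DD − I_D·R_D = 17 − 1.59×2.7 = 12.7 V.
Saturation requires V_DS ≥ V_GS − V_t = 1.29 V; 12.7 ≥ 1.29 ✓.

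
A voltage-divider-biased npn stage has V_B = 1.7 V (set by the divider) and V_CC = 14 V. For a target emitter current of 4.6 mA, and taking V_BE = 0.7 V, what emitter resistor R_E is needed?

V_E = V_B − V_BE = 1.7 − 0.7 = 1 V.
R_E = V_E / I_E = 1 / 4.6 = 0.217 kΩ.

R_E ≈ 0.22 kΩ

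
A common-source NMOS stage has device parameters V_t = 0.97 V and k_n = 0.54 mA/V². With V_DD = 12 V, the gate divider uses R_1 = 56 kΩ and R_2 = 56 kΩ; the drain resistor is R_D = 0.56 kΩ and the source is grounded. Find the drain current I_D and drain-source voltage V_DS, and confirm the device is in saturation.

I_D ≈ 6.8 mA, V_DS ≈ 8.2 V

V_G = V_DD·R_2/(R_1+R_2) = 12×56/112 = 6 V. With the source grounded, V_GS = V_G = 6 V.
Assume saturation: I_D = (k_n/2)(V_GS − V_t)² = (0.54/2)×(6 − 0.97)² = 0.27×5.03² = 6.83 mA.
V_DS = V_DD − I_D·R_D = 12 − 6.83×0.56 = 8.17 V.
Saturation requires V_DS ≥ V_GS − V_t = 5.03 V; 8.17 ≥ 5.03 ✓.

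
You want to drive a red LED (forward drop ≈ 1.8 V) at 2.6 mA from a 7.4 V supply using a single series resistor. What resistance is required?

R ≈ 2.2 kΩ

The resistor drops V_S − V_D = 7.4 − 1.8 = 5.6 V at 2.6 mA.
R = 5.6 V / 2.6 mA = 2.15 kΩ.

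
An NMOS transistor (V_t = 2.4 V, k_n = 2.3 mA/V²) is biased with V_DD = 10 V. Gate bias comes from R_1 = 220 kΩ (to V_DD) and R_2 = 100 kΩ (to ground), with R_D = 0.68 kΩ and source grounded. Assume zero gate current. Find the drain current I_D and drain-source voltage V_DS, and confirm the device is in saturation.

I_D ≈ 0.6 mA, V_DS ≈ 9.6 V

V_G = V_DD·R_2/(R_1+R_2) = 10×100/320 = 3.12 V. With the source grounded, V_GS = V_G = 3.12 V.
Assume saturation: I_D = (k_n/2)(V_GS − V_t)² = (2.3/2)×(3.12 − 2.4)² = 1.15×0.725² = 0.604 mA.
V_DS = V_DD − I_D·R_D = 10 − 0.604×0.68 = 9.59 V.
Saturation requires V_DS ≥ V_GS − V_t = 0.725 V; 9.59 ≥ 0.725 ✓.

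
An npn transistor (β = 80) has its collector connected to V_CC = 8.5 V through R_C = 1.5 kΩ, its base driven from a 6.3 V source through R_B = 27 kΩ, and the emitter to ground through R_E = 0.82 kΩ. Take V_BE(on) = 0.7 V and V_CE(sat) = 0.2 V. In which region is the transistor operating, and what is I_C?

Assume active: I_B = (6.3 − 0.7)/(27 + 81×0.82) = 0.0599 mA, I_C = β·I_B = 4.8 mA.
Then V_CE = 8.5 − 4.8×1.5 − 4.86×0.82 = -2.67 V < 0.2 V — the active assumption fails.
Re-solve with V_CE = 0.2 V. KCL at the emitter: V_E/R_E = (V_BB−0.7−V_E)/R_B + (V_CC−0.2−V_E)/R_C, giving V_E = 2.98 V.
I_C = (V_CC − 0.2 − V_E)/R_C = (8.3 − 2.98)/1.5 = 3.54 mA.
Check: I_B = (5.6 − 2.98)/27 = 0.0969 mA, and β·I_B = 7.75 mA > I_C, confirming saturation.

saturation; I_C ≈ 3.5 mA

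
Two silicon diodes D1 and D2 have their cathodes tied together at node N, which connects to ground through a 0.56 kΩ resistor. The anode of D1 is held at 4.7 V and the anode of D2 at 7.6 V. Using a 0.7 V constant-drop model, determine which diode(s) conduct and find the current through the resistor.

Assume both conduct. Then node N would need to be at both 4.7−0.7 = 4 V and 7.6−0.7 = 6.9 V, which is impossible.
Assume only D2 conducts: V_N = 7.6 − 0.7 = 6.9 V, so I_R = 6.9/0.56 = 12.3 mA.
Check D1: its anode-to-cathode voltage is 4.7 − 6.9 = -2.2 V < 0.7 V, so it is off. The assumption is consistent.

Only D2 conducts; I_R ≈ 12 mA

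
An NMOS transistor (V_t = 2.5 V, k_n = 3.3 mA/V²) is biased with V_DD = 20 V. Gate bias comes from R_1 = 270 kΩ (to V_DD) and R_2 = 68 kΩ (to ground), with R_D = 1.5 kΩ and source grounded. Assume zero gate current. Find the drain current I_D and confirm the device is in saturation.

I_D ≈ 3.8 mA

V_G = V_DD·R_2/(R_1+R_2) = 20×68/338 = 4.02 V. With the source grounded, V_GS = V_G = 4.02 V.
Assume saturation: I_D = (k_n/2)(V_GS − V_t)² = (3.3/2)×(4.02 − 2.5)² = 1.65×1.52² = 3.83 mA.
V_DS = V_DD − I_D·R_D = 20 − 3.83×1.5 = 14.3 V.
Saturation requires V_DS ≥ V_GS − V_t = 1.52 V; 14.3 ≥ 1.52 ✓.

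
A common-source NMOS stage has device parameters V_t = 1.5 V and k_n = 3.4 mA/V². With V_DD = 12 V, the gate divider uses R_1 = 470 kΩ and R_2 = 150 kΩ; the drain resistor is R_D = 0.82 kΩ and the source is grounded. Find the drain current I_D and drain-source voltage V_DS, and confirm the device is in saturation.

I_D ≈ 3.3 mA, V_DS ≈ 9.3 V

V_G = V_DD·R_2/(R_1+R_2) = 12×150/620 = 2.9 V. With the source grounded, V_GS = V_G = 2.9 V.
Assume saturation: I_D = (k_n/2)(V_GS − V_t)² = (3.4/2)×(2.9 − 1.5)² = 1.7×1.4² = 3.35 mA.
V_DS = V_DD − I_D·R_D = 12 − 3.35×0.82 = 9.26 V.
Saturation requires V_DS ≥ V_GS − V_t = 1.4 V; 9.26 ≥ 1.4 ✓.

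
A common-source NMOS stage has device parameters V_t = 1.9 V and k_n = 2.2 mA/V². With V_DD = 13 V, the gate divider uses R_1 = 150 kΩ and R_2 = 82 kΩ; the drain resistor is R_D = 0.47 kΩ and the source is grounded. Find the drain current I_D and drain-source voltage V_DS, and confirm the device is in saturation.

V_G = V_DD·R_2/(R_1+R_2) = 13×82/232 = 4.59 V. With the source grounded, V_GS = V_G = 4.59 V.
Assume saturation: I_D = (k_n/2)(V_GS − V_t)² = (2.2/2)×(4.59 − 1.9)² = 1.1×2.69² = 7.99 mA.
V_DS = V_DD − I_D·R_D = 13 − 7.99×0.47 = 9.25 V.
Saturation requires V_DS ≥ V_GS − V_t = 2.69 V; 9.25 ≥ 2.69 ✓.

I_D ≈ 8 mA, V_DS ≈ 9.2 V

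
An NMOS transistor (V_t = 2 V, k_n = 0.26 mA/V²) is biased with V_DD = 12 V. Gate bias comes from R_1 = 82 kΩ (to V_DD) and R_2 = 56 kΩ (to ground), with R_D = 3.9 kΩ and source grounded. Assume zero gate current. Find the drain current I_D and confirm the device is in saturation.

I_D ≈ 1.1 mA

V_G = V_DD·R_2/(R_1+R_2) = 12×56/138 = 4.87 V. With the source grounded, V_GS = V_G = 4.87 V.
Assume saturation: I_D = (k_n/2)(V_GS − V_t)² = (0.26/2)×(4.87 − 2)² = 0.13×2.87² = 1.07 mA.
V_DS = V_DD − I_D·R_D = 12 − 1.07×3.9 = 7.83 V.
Saturation requires V_DS ≥ V_GS − V_t = 2.87 V; 7.83 ≥ 2.87 ✓.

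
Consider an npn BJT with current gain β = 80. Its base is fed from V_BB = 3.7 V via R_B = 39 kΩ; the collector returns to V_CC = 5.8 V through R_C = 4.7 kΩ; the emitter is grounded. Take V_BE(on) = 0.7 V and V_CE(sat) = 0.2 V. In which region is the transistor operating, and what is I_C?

Assume active: I_B = (3.7 − 0.7)/39 = 0.0769 mA, giving I_C = β·I_B = 6.15 mA.
But then V_CE = 5.8 − 6.15×4.7 = -23.1 V < V_CE(sat) = 0.2 V — impossible in the active region.
So the transistor is saturated. With V_CE = 0.2 V, I_C = (V_CC − 0.2)/R_C = 5.6/4.7 = 1.19 mA.
Check: β·I_B = 6.15 mA > I_C = 1.19 mA, confirming saturation.

saturation; I_C ≈ 1.2 mA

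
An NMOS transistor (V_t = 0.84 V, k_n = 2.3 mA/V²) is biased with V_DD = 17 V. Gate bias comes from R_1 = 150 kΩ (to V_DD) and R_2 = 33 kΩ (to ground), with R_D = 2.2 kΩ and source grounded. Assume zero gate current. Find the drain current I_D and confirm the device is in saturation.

V_G = V_DD·R_2/(R_1+R_2) = 17×33/183 = 3.07 V. With the source grounded, V_GS = V_G = 3.07 V.
Assume saturation: I_D = (k_n/2)(V_GS − V_t)² = (2.3/2)×(3.07 − 0.84)² = 1.15×2.23² = 5.7 mA.
V_DS = V_DD − I_D·R_D = 17 − 5.7×2.2 = 4.47 V.
Saturation requires V_DS ≥ V_GS − V_t = 2.23 V; 4.47 ≥ 2.23 ✓.

I_D ≈ 5.7 mA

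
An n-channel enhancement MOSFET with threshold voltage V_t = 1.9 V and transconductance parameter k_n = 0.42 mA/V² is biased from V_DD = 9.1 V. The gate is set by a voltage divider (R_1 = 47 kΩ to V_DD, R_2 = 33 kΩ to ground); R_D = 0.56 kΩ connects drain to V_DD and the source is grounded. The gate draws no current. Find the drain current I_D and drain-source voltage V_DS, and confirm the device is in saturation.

V_G = V_DD·R_2/(R_1+R_2) = 9.1×33/80 = 3.75 V. With the source grounded, V_GS = V_G = 3.75 V.
Assume saturation: I_D = (k_n/2)(V_GS − V_t)² = (0.42/2)×(3.75 − 1.9)² = 0.21×1.85² = 0.722 mA.
V_DS = V_DD − I_D·R_D = 9.1 − 0.722×0.56 = 8.7 V.
Saturation requires V_DS ≥ V_GS − V_t = 1.85 V; 8.7 ≥ 1.85 ✓.

I_D ≈ 0.72 mA, V_DS ≈ 8.7 V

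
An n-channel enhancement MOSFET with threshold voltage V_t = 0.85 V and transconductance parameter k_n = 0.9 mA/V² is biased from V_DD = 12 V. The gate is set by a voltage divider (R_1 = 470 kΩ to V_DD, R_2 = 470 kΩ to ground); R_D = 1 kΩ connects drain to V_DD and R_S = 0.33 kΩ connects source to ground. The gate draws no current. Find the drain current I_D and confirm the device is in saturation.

V_G = V_DD·R_2/(R_1+R_2) = 12×470/940 = 6 V.
Assume saturation: I_D = (k_n/2)(V_GS − V_t)² with V_GS = V_G − I_D·R_S = 6 − 0.33·I_D.
Substituting gives 0.049·I_D² − 2.53·I_D + 11.9 = 0, with roots I_D = 5.25 or 46.4 mA.
The root I_D = 46.4 mA gives V_GS = -9.3 V ≤ V_t, so take I_D = 5.25 mA.
Then V_GS = 4.27 V and V_DS = V_DD − I_D(R_D+R_S) = 12 − 5.25×1.33 = 5.01 V.
Saturation requires V_DS ≥ V_GS − V_t = 3.42 V; 5.01 ≥ 3.42 ✓.

I_D ≈ 5.3 mA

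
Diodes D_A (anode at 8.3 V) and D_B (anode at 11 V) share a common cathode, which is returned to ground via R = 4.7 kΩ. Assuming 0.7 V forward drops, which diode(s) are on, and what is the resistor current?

Only D_B conducts; I_R ≈ 2.2 mA

Assume both conduct. Then node N would need to be at both 8.3−0.7 = 7.6 V and 11−0.7 = 10.3 V, which is impossible.
Assume only D_B conducts: V_N = 11 − 0.7 = 10.3 V, so I_R = 10.3/4.7 = 2.19 mA.
Check D_A: its anode-to-cathode voltage is 8.3 − 10.3 = -2 V < 0.7 V, so it is off. The assumption is consistent.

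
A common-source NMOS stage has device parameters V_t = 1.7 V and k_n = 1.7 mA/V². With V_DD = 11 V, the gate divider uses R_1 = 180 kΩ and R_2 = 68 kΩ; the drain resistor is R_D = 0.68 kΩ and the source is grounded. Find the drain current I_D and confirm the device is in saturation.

I_D ≈ 1.5 mA

V_G = V_DD·R_2/(R_1+R_2) = 11×68/248 = 3.02 V. With the source grounded, V_GS = V_G = 3.02 V.
Assume saturation: I_D = (k_n/2)(V_GS − V_t)² = (1.7/2)×(3.02 − 1.7)² = 0.85×1.32² = 1.47 mA.
V_DS = V_DD − I_D·R_D = 11 − 1.47×0.68 = 10 V.
Saturation requires V_DS ≥ V_GS − V_t = 1.32 V; 10 ≥ 1.32 ✓.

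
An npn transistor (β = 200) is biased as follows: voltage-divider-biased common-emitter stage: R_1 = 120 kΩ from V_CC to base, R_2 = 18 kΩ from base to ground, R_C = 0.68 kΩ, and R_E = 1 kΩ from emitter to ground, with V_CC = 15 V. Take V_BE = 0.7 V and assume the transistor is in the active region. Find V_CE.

Thevenize the base divider: V_Th = V_CC·R_2/(R_1+R_2) = 15×18/138 = 1.96 V, R_Th = R_1‖R_2 = 15.7 kΩ.
Base-emitter loop: V_Th = I_B·R_Th + V_BE + (β+1)I_B·R_E, so I_B = (1.96 − 0.7) / (15.7 + 201×1) = 0.0058 mA.
I_C = β·I_B = 200×0.0058 = 1.16 mA, and I_E = (β+1)I_B = 1.17 mA.
V_CE = V_CC − I_C·R_C − I_E·R_E = 15 − 1.16×0.68 − 1.17×1 = 13 V.
V_CE = 13 V > 0.2 V confirms active-region operation.

V_CE ≈ 13 V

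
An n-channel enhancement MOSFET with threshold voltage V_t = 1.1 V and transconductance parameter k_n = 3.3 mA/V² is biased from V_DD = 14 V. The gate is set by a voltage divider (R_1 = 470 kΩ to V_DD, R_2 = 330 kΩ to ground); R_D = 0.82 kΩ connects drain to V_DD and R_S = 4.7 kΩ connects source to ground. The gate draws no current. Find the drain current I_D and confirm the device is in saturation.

I_D ≈ 0.84 mA

V_G = V_DD·R_2/(R_1+R_2) = 14×330/800 = 5.78 V.
Assume saturation: I_D = (k_n/2)(V_GS − V_t)² with V_GS = V_G − I_D·R_S = 5.78 − 4.7·I_D.
Substituting gives 36.4·I_D² − 73.5·I_D + 36.1 = 0, with roots I_D = 0.843 or 1.17 mA.
The root I_D = 1.17 mA gives V_GS = 0.256 V ≤ V_t, so take I_D = 0.843 mA.
Then V_GS = 1.81 V and V_DS = V_DD − I_D(R_D+R_S) = 14 − 0.843×5.52 = 9.35 V.
Saturation requires V_DS ≥ V_GS − V_t = 0.715 V; 9.35 ≥ 0.715 ✓.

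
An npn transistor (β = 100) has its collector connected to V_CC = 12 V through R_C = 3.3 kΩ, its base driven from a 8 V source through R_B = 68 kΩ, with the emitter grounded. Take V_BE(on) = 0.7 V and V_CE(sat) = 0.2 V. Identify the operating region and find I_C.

Assume active: I_B = (8 − 0.7)/68 = 0.107 mA, giving I_C = β·I_B = 10.7 mA.
But then V_CE = 12 − 10.7×3.3 = -23.4 V < V_CE(sat) = 0.2 V — impossible in the active region.
So the transistor is saturated. With V_CE = 0.2 V, I_C = (V_CC − 0.2)/R_C = 11.8/3.3 = 3.58 mA.
Check: β·I_B = 10.7 mA > I_C = 3.58 mA, confirming saturation.

saturation; I_C ≈ 3.6 mA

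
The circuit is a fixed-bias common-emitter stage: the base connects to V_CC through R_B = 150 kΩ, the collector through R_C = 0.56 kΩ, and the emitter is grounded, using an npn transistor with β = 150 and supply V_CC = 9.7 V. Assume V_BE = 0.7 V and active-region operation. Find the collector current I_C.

Base loop: V_CC = I_B·R_B + V_BE, so I_B = (9.7 − 0.7)/150 kΩ = 0.06 mA.
In the active region I_C = β·I_B = 150 × 0.06 = 9 mA.
Collector loop: V_CE = V_CC − I_C·R_C = 9.7 − 9×0.56 = 4.66 V.
Since V_CE = 4.66 V > V_CE(sat) ≈ 0.2 V, the transistor is in the active region as assumed.

I_C ≈ 9 mA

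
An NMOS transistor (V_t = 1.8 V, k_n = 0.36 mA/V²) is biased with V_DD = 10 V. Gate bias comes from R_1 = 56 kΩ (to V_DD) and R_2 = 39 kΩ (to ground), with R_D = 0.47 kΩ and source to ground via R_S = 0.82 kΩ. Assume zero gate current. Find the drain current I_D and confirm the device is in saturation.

I_D ≈ 0.59 mA

V_G = V_DD·R_2/(R_1+R_2) = 10×39/95 = 4.11 V.
Assume saturation: I_D = (k_n/2)(V_GS − V_t)² with V_GS = V_G − I_D·R_S = 4.11 − 0.82·I_D.
Substituting gives 0.121·I_D² − 1.68·I_D + 0.957 = 0, with roots I_D = 0.595 or 13.3 mA.
The root I_D = 13.3 mA gives V_GS = -6.79 V ≤ V_t, so take I_D = 0.595 mA.
Then V_GS = 3.62 V and V_DS = V_DD − I_D(R_D+R_S) = 10 − 0.595×1.29 = 9.23 V.
Saturation requires V_DS ≥ V_GS − V_t = 1.82 V; 9.23 ≥ 1.82 ✓.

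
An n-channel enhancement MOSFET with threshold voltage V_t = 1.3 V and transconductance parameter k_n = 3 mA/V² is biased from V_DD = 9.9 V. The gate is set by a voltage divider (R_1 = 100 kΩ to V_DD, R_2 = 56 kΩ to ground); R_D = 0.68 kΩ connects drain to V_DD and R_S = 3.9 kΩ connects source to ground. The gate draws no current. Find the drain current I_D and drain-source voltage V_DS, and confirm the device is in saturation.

I_D ≈ 0.44 mA, V_DS ≈ 7.9 V

V_G = V_DD·R_2/(R_1+R_2) = 9.9×56/156 = 3.55 V.
Assume saturation: I_D = (k_n/2)(V_GS − V_t)² with V_GS = V_G − I_D·R_S = 3.55 − 3.9·I_D.
Substituting gives 22.8·I_D² − 27.4·I_D + 7.62 = 0, with roots I_D = 0.439 or 0.76 mA.
The root I_D = 0.76 mA gives V_GS = 0.588 V ≤ V_t, so take I_D = 0.439 mA.
Then V_GS = 1.84 V and V_DS = V_DD − I_D(R_D+R_S) = 9.9 − 0.439×4.58 = 7.89 V.
Saturation requires V_DS ≥ V_GS − V_t = 0.541 V; 7.89 ≥ 0.541 ✓.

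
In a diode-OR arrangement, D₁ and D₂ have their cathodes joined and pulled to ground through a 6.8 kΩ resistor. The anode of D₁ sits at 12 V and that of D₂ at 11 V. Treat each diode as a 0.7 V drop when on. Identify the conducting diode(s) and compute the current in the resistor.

Only D₁ conducts; I_R ≈ 1.7 mA

Assume both conduct. Then node N would need to be at both 12−0.7 = 11.3 V and 11−0.7 = 10.3 V, which is impossible.
Assume only D₁ conducts: V_N = 12 − 0.7 = 11.3 V, so I_R = 11.3/6.8 = 1.66 mA.
Check D₂: its anode-to-cathode voltage is 11 − 11.3 = -0.3 V < 0.7 V, so it is off. The assumption is consistent.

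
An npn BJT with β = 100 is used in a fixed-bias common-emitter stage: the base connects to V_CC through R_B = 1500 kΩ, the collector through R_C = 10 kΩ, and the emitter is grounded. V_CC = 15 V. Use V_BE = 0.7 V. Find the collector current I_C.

I_C ≈ 0.95 mA

Base loop: V_CC = I_B·R_B + V_BE, so I_B = (15 − 0.7)/1500 kΩ = 0.00953 mA.
In the active region I_C = β·I_B = 100 × 0.00953 = 0.953 mA.
Collector loop: V_CE = V_CC − I_C·R_C = 15 − 0.953×10 = 5.47 V.
Since V_CE = 5.47 V > V_CE(sat) ≈ 0.2 V, the transistor is in the active region as assumed.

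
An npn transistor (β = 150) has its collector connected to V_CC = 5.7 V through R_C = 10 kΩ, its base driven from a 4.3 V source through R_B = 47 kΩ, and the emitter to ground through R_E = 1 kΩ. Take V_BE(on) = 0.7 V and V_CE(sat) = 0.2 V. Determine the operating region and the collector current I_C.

Assume active: I_B = (4.3 − 0.7)/(47 + 151×1) = 0.0182 mA, I_C = β·I_B = 2.73 mA.
Then V_CE = 5.7 − 2.73×10 − 2.75×1 = -24.3 V < 0.2 V — the active assumption fails.
Re-solve with V_CE = 0.2 V. KCL at the emitter: V_E/R_E = (V_BB−0.7−V_E)/R_B + (V_CC−0.2−V_E)/R_C, giving V_E = 0.559 V.
I_C = (V_CC − 0.2 − V_E)/R_C = (5.5 − 0.559)/10 = 0.494 mA.
Check: I_B = (3.6 − 0.559)/47 = 0.0647 mA, and β·I_B = 9.71 mA > I_C, confirming saturation.

saturation; I_C ≈ 0.49 mA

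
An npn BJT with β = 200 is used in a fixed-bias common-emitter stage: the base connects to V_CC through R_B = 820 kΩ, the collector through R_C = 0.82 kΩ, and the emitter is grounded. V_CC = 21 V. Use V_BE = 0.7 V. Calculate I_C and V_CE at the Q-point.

Base loop: V_CC = I_B·R_B + V_BE, so I_B = (21 − 0.7)/820 kΩ = 0.0248 mA.
In the active region I_C = β·I_B = 200 × 0.0248 = 4.95 mA.
Collector loop: V_CE = V_CC − I_C·R_C = 21 − 4.95×0.82 = 16.9 V.
Since V_CE = 16.9 V > V_CE(sat) ≈ 0.2 V, the transistor is in the active region as assumed.

I_C ≈ 5 mA, V_CE ≈ 17 V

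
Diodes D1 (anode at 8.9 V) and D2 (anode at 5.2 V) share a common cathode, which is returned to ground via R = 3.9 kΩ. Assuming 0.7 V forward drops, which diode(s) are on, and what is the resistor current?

Only D1 conducts; I_R ≈ 2.1 mA

Assume both conduct. Then node N would need to be at both 8.9−0.7 = 8.2 V and 5.2−0.7 = 4.5 V, which is impossible.
Assume only D1 conducts: V_N = 8.9 − 0.7 = 8.2 V, so I_R = 8.2/3.9 = 2.1 mA.
Check D2: its anode-to-cathode voltage is 5.2 − 8.2 = -3 V < 0.7 V, so it is off. The assumption is consistent.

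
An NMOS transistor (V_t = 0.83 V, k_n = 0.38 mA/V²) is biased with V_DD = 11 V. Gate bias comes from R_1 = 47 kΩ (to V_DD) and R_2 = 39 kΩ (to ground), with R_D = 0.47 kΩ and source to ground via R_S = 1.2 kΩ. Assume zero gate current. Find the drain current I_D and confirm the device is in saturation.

V_G = V_DD·R_2/(R_1+R_2) = 11×39/86 = 4.99 V.
Assume saturation: I_D = (k_n/2)(V_GS − V_t)² with V_GS = V_G − I_D·R_S = 4.99 − 1.2·I_D.
Substituting gives 0.274·I_D² − 2.9·I_D + 3.29 = 0, with roots I_D = 1.29 or 9.29 mA.
The root I_D = 9.29 mA gives V_GS = -6.16 V ≤ V_t, so take I_D = 1.29 mA.
Then V_GS = 3.44 V and V_DS = V_DD − I_D(R_D+R_S) = 11 − 1.29×1.67 = 8.84 V.
Saturation requires V_DS ≥ V_GS − V_t = 2.61 V; 8.84 ≥ 2.61 ✓.

I_D ≈ 1.3 mA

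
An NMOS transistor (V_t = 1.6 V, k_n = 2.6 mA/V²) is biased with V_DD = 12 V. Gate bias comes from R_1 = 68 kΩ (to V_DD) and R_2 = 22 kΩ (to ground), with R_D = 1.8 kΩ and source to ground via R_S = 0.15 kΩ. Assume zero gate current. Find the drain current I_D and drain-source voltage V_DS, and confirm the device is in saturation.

V_G = V_DD·R_2/(R_1+R_2) = 12×22/90 = 2.93 V.
Assume saturation: I_D = (k_n/2)(V_GS − V_t)² with V_GS = V_G − I_D·R_S = 2.93 − 0.15·I_D.
Substituting gives 0.0292·I_D² − 1.52·I_D + 2.31 = 0, with roots I_D = 1.57 or 50.4 mA.
The root I_D = 50.4 mA gives V_GS = -4.63 V ≤ V_t, so take I_D = 1.57 mA.
Then V_GS = 2.7 V and V_DS = V_DD − I_D(R_D+R_S) = 12 − 1.57×1.95 = 8.94 V.
Saturation requires V_DS ≥ V_GS − V_t = 1.1 V; 8.94 ≥ 1.1 ✓.

I_D ≈ 1.6 mA, V_DS ≈ 8.9 V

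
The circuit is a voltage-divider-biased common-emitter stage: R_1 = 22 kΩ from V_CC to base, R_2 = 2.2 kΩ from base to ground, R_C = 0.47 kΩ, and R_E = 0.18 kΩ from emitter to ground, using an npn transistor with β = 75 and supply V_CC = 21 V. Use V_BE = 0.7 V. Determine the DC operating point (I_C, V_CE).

I_C ≈ 5.8 mA, V_CE ≈ 17 V

Thevenize the base divider: V_Th = V_CC·R_2/(R_1+R_2) = 21×2.2/24.2 = 1.91 V, R_Th = R_1‖R_2 = 2 kΩ.
Base-emitter loop: V_Th = I_B·R_Th + V_BE + (β+1)I_B·R_E, so I_B = (1.91 − 0.7) / (2 + 76×0.18) = 0.0771 mA.
I_C = β·I_B = 75×0.0771 = 5.78 mA, and I_E = (β+1)I_B = 5.86 mA.
V_CE = V_CC − I_C·R_C − I_E·R_E = 21 − 5.78×0.47 − 5.86×0.18 = 17.2 V.
V_CE = 17.2 V > 0.2 V confirms active-region operation.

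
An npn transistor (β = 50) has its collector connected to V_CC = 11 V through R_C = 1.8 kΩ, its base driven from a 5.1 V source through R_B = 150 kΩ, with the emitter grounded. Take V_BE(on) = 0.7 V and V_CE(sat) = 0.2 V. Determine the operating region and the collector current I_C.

Assume active. Base-emitter loop: I_B = (V_BB − V_BE)/R_B = (5.1 − 0.7)/150 = 0.0293 mA.
I_C = β·I_B = 50×0.0293 = 1.47 mA.
V_CE = V_CC − I_C·R_C = 11 − 1.47×1.8 = 8.36 V > V_CE(sat), so the active-region assumption holds.

active; I_C ≈ 1.5 mA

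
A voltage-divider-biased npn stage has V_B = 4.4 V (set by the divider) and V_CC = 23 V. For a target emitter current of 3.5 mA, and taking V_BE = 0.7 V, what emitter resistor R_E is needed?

V_E = V_B − V_BE = 4.4 − 0.7 = 3.7 V.
R_E = V_E / I_E = 3.7 / 3.5 = 1.06 kΩ.

R_E ≈ 1.1 kΩ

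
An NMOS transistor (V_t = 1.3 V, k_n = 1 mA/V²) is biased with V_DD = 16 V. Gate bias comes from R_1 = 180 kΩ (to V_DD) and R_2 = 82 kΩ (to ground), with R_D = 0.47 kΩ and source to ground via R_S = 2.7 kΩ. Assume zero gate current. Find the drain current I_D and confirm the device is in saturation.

I_D ≈ 0.88 mA

V_G = V_DD·R_2/(R_1+R_2) = 16×82/262 = 5.01 V.
Assume saturation: I_D = (k_n/2)(V_GS − V_t)² with V_GS = V_G − I_D·R_S = 5.01 − 2.7·I_D.
Substituting gives 3.65·I_D² − 11·I_D + 6.87 = 0, with roots I_D = 0.881 or 2.14 mA.
The root I_D = 2.14 mA gives V_GS = -0.768 V ≤ V_t, so take I_D = 0.881 mA.
Then V_GS = 2.63 V and V_DS = V_DD − I_D(R_D+R_S) = 16 − 0.881×3.17 = 13.2 V.
Saturation requires V_DS ≥ V_GS − V_t = 1.33 V; 13.2 ≥ 1.33 ✓.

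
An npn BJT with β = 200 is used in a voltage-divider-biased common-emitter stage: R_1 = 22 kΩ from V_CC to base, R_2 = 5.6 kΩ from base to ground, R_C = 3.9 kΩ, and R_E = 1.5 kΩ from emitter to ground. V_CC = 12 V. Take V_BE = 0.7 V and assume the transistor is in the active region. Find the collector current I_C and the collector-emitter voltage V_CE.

I_C ≈ 1.1 mA, V_CE ≈ 5.9 V

Thevenize the base divider: V_Th = V_CC·R_2/(R_1+R_2) = 12×5.6/27.6 = 2.43 V, R_Th = R_1‖R_2 = 4.46 kΩ.
Base-emitter loop: V_Th = I_B·R_Th + V_BE + (β+1)I_B·R_E, so I_B = (2.43 − 0.7) / (4.46 + 201×1.5) = 0.00567 mA.
I_C = β·I_B = 200×0.00567 = 1.13 mA, and I_E = (β+1)I_B = 1.14 mA.
V_CE = V_CC − I_C·R_C − I_E·R_E = 12 − 1.13×3.9 − 1.14×1.5 = 5.87 V.
V_CE = 5.87 V > 0.2 V confirms active-region operation.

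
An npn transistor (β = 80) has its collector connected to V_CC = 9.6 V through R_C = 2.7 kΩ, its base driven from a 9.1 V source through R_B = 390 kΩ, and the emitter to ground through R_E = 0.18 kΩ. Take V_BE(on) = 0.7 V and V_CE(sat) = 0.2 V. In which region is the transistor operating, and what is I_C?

active; I_C ≈ 1.7 mA

Assume active. Base-emitter loop: I_B = (V_BB − V_BE)/(R_B + (β+1)R_E) = (9.1 − 0.7)/(390 + 81×0.18) = 0.0208 mA.
I_C = β·I_B = 80×0.0208 = 1.66 mA.
V_CE = V_CC − I_C·R_C − I_E·R_E = 9.6 − 1.66×2.7 − 1.68×0.18 = 4.81 V > V_CE(sat), so the active-region assumption holds.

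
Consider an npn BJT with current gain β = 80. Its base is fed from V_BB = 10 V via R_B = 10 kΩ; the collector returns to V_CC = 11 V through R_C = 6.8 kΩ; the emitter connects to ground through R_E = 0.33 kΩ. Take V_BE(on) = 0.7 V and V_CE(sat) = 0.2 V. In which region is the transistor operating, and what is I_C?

Assume active: I_B = (10 − 0.7)/(10 + 81×0.33) = 0.253 mA, I_C = β·I_B = 20.3 mA.
Then V_CE = 11 − 20.3×6.8 − 20.5×0.33 = -134 V < 0.2 V — the active assumption fails.
Re-solve with V_CE = 0.2 V. KCL at the emitter: V_E/R_E = (V_BB−0.7−V_E)/R_B + (V_CC−0.2−V_E)/R_C, giving V_E = 0.768 V.
I_C = (V_CC − 0.2 − V_E)/R_C = (10.8 − 0.768)/6.8 = 1.48 mA.
Check: I_B = (9.3 − 0.768)/10 = 0.853 mA, and β·I_B = 68.3 mA > I_C, confirming saturation.

saturation; I_C ≈ 1.5 mA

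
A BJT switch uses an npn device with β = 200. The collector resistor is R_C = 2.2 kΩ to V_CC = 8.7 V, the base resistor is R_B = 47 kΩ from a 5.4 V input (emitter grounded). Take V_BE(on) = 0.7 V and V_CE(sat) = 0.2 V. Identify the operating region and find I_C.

Assume active: I_B = (5.4 − 0.7)/47 = 0.1 mA, giving I_C = β·I_B = 20 mA.
But then V_CE = 8.7 − 20×2.2 = -35.3 V < V_CE(sat) = 0.2 V — impossible in the active region.
So the transistor is saturated. With V_CE = 0.2 V, I_C = (V_CC − 0.2)/R_C = 8.5/2.2 = 3.86 mA.
Check: β·I_B = 20 mA > I_C = 3.86 mA, confirming saturation.

saturation; I_C ≈ 3.9 mA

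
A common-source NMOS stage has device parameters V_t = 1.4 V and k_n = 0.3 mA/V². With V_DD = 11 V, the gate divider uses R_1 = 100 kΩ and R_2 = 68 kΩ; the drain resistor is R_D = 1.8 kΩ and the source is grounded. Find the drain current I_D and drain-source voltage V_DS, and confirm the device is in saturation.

V_G = V_DD·R_2/(R_1+R_2) = 11×68/168 = 4.45 V. With the source grounded, V_GS = V_G = 4.45 V.
Assume saturation: I_D = (k_n/2)(V_GS − V_t)² = (0.3/2)×(4.45 − 1.4)² = 0.15×3.05² = 1.4 mA.
V_DS = V_DD − I_D·R_D = 11 − 1.4×1.8 = 8.48 V.
Saturation requires V_DS ≥ V_GS − V_t = 3.05 V; 8.48 ≥ 3.05 ✓.

I_D ≈ 1.4 mA, V_DS ≈ 8.5 V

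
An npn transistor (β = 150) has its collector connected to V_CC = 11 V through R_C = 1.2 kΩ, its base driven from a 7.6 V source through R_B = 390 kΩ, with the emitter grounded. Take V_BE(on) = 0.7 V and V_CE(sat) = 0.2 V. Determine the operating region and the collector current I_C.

active; I_C ≈ 2.7 mA

Assume active. Base-emitter loop: I_B = (V_BB − V_BE)/R_B = (7.6 − 0.7)/390 = 0.0177 mA.
I_C = β·I_B = 150×0.0177 = 2.65 mA.
V_CE = V_CC − I_C·R_C = 11 − 2.65×1.2 = 7.82 V > V_CE(sat), so the active-region assumption holds.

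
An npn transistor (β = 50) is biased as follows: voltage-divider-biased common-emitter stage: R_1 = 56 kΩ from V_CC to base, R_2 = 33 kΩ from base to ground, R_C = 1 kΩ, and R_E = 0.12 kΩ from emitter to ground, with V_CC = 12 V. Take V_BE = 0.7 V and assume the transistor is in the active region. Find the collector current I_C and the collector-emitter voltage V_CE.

Thevenize the base divider: V_Th = V_CC·R_2/(R_1+R_2) = 12×33/89 = 4.45 V, R_Th = R_1‖R_2 = 20.8 kΩ.
Base-emitter loop: V_Th = I_B·R_Th + V_BE + (β+1)I_B·R_E, so I_B = (4.45 − 0.7) / (20.8 + 51×0.12) = 0.139 mA.
I_C = β·I_B = 50×0.139 = 6.97 mA, and I_E = (β+1)I_B = 7.11 mA.
V_CE = V_CC − I_C·R_C − I_E·R_E = 12 − 6.97×1 − 7.11×0.12 = 4.17 V.
V_CE = 4.17 V > 0.2 V confirms active-region operation.

I_C ≈ 7 mA, V_CE ≈ 4.2 V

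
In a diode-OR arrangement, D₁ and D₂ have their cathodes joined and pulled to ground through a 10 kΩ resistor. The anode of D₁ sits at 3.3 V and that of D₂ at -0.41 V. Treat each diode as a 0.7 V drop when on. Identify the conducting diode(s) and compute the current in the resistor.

Only D₁ conducts; I_R ≈ 0.26 mA

Assume both conduct. Then node N would need to be at both 3.3−0.7 = 2.6 V and -0.41−0.7 = -1.11 V, which is impossible.
Assume only D₁ conducts: V_N = 3.3 − 0.7 = 2.6 V, so I_R = 2.6/10 = 0.26 mA.
Check D₂: its anode-to-cathode voltage is -0.41 − 2.6 = -3.01 V < 0.7 V, so it is off. The assumption is consistent.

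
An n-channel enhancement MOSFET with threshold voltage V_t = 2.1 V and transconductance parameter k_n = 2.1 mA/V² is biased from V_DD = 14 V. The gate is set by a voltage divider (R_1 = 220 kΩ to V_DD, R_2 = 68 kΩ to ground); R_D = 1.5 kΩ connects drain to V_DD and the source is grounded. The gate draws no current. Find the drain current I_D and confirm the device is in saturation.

V_G = V_DD·R_2/(R_1+R_2) = 14×68/288 = 3.31 V. With the source grounded, V_GS = V_G = 3.31 V.
Assume saturation: I_D = (k_n/2)(V_GS − V_t)² = (2.1/2)×(3.31 − 2.1)² = 1.05×1.21² = 1.53 mA.
V_DS = V_DD − I_D·R_D = 14 − 1.53×1.5 = 11.7 V.
Saturation requires V_DS ≥ V_GS − V_t = 1.21 V; 11.7 ≥ 1.21 ✓.

I_D ≈ 1.5 mA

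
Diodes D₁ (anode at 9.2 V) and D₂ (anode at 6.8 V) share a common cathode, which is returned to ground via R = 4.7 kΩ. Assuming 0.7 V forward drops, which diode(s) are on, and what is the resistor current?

Only D₁ conducts; I_R ≈ 1.8 mA

Assume both conduct. Then node N would need to be at both 9.2−0.7 = 8.5 V and 6.8−0.7 = 6.1 V, which is impossible.
Assume only D₁ conducts: V_N = 9.2 − 0.7 = 8.5 V, so I_R = 8.5/4.7 = 1.81 mA.
Check D₂: its anode-to-cathode voltage is 6.8 − 8.5 = -1.7 V < 0.7 V, so it is off. The assumption is consistent.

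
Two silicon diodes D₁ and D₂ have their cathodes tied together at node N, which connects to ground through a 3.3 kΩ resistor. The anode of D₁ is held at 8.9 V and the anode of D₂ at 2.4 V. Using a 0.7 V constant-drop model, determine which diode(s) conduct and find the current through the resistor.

Only D₁ conducts; I_R ≈ 2.5 mA

Assume both conduct. Then node N would need to be at both 8.9−0.7 = 8.2 V and 2.4−0.7 = 1.7 V, which is impossible.
Assume only D₁ conducts: V_N = 8.9 − 0.7 = 8.2 V, so I_R = 8.2/3.3 = 2.48 mA.
Check D₂: its anode-to-cathode voltage is 2.4 − 8.2 = -5.8 V < 0.7 V, so it is off. The assumption is consistent.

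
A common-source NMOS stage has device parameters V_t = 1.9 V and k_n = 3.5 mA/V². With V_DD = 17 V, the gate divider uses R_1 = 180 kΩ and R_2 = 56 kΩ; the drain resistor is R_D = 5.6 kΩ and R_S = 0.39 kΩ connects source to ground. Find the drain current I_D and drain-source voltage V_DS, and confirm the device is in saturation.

I_D ≈ 2.4 mA, V_DS ≈ 2.4 V

V_G = V_DD·R_2/(R_1+R_2) = 17×56/236 = 4.03 V.
Assume saturation: I_D = (k_n/2)(V_GS − V_t)² with V_GS = V_G − I_D·R_S = 4.03 − 0.39·I_D.
Substituting gives 0.266·I_D² − 3.91·I_D + 7.97 = 0, with roots I_D = 2.44 or 12.3 mA.
The root I_D = 12.3 mA gives V_GS = -0.747 V ≤ V_t, so take I_D = 2.44 mA.
Then V_GS = 3.08 V and V_DS = V_DD − I_D(R_D+R_S) = 17 − 2.44×5.99 = 2.37 V.
Saturation requires V_DS ≥ V_GS − V_t = 1.18 V; 2.37 ≥ 1.18 ✓.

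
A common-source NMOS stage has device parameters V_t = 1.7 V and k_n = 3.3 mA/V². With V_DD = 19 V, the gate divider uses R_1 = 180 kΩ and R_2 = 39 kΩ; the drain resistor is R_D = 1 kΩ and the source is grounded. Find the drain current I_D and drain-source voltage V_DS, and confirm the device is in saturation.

I_D ≈ 4.7 mA, V_DS ≈ 14 V

V_G = V_DD·R_2/(R_1+R_2) = 19×39/219 = 3.38 V. With the source grounded, V_GS = V_G = 3.38 V.
Assume saturation: I_D = (k_n/2)(V_GS − V_t)² = (3.3/2)×(3.38 − 1.7)² = 1.65×1.68² = 4.68 mA.
V_DS = V_DD − I_D·R_D = 19 − 4.68×1 = 14.3 V.
Saturation requires V_DS ≥ V_GS − V_t = 1.68 V; 14.3 ≥ 1.68 ✓.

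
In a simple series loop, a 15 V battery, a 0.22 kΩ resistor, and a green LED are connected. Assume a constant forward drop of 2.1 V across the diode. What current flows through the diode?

I ≈ 59 mA

KVL around the loop: 15 = V_D + I·R = 2.1 + I × 0.22 kΩ.
So I = (15 − 2.1) / 0.22 kΩ = 12.9 / 0.22 = 58.6 mA.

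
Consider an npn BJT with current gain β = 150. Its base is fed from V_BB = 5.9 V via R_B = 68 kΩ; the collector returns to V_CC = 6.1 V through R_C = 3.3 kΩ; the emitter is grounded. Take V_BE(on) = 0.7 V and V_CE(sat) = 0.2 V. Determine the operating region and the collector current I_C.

Assume active: I_B = (5.9 − 0.7)/68 = 0.0765 mA, giving I_C = β·I_B = 11.5 mA.
But then V_CE = 6.1 − 11.5×3.3 = -31.8 V < V_CE(sat) = 0.2 V — impossible in the active region.
So the transistor is saturated. With V_CE = 0.2 V, I_C = (V_CC − 0.2)/R_C = 5.9/3.3 = 1.79 mA.
Check: β·I_B = 11.5 mA > I_C = 1.79 mA, confirming saturation.

saturation; I_C ≈ 1.8 mA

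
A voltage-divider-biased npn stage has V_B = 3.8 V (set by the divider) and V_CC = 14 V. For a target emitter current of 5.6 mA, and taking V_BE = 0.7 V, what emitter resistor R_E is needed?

R_E ≈ 0.55 kΩ

V_E = V_B − V_BE = 3.8 − 0.7 = 3.1 V.
R_E = V_E / I_E = 3.1 / 5.6 = 0.554 kΩ.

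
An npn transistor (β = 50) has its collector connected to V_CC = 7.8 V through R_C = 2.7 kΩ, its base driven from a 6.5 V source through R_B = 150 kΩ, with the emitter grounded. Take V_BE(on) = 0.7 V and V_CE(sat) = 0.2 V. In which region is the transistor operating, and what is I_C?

Assume active. Base-emitter loop: I_B = (V_BB − V_BE)/R_B = (6.5 − 0.7)/150 = 0.0387 mA.
I_C = β·I_B = 50×0.0387 = 1.93 mA.
V_CE = V_CC − I_C·R_C = 7.8 − 1.93×2.7 = 2.58 V > V_CE(sat), so the active-region assumption holds.

active; I_C ≈ 1.9 mA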